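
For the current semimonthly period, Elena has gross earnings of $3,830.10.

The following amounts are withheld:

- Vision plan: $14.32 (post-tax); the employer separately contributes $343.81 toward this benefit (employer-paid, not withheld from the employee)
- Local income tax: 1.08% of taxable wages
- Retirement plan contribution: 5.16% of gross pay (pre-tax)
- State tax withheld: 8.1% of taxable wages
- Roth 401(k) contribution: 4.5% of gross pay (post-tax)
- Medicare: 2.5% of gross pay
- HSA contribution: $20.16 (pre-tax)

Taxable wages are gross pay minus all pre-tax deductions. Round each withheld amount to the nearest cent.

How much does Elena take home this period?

HSA contribution: $20.16
Retirement plan contribution: $3,830.10 × 0.0516 = $197.63
Pre-tax total = $20.16 + $197.63 = $217.79
Taxable wages = $3,830.10 − $217.79 = $3,612.31
Local income tax: $3,612.31 × 0.0108 = $39.01
State tax withheld: $3,612.31 × 0.081 = $292.60
Medicare: $3,830.10 × 0.025 = $95.75
Roth 401(k) contribution: $3,830.10 × 0.045 = $172.35
Vision plan: $14.32
(Employer's $343.81 toward vision plan is not withheld from the employee.)
Total deductions = $20.16 + $197.63 + $39.01 + $292.60 + $95.75 + $172.35 + $14.32 = $831.82
Net pay = $3,830.10 − $831.82 = $2,998.28

$2,998.28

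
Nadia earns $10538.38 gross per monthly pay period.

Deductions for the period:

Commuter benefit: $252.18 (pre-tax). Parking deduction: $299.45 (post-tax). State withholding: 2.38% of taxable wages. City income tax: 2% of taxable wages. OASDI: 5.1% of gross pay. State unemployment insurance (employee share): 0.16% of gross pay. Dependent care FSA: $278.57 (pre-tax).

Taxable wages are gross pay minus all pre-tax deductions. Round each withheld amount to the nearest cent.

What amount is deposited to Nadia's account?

Dependent care FSA: $278.57
Commuter benefit: $252.18
Pre-tax total = $278.57 + $252.18 = $530.75
Taxable wages = $10538.38 − $530.75 = $10007.63
City income tax: $10007.63 × 0.02 = $200.15
State withholding: $10007.63 × 0.0238 = $238.18
OASDI: $10538.38 × 0.051 = $537.46
State unemployment insurance (employee share): $10538.38 × 0.0016 = $16.86
Parking deduction: $299.45
Total deductions = $278.57 + $252.18 + $200.15 + $238.18 + $537.46 + $16.86 + $299.45 = $1822.85
Net pay = $10538.38 − $1822.85 = $8715.53

$8715.53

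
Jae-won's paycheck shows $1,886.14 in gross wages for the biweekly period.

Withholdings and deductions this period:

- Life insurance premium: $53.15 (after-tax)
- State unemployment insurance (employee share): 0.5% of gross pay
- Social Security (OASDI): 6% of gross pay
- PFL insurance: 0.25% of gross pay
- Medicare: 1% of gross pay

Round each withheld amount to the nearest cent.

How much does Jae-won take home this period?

$1,686.81

State unemployment insurance (employee share): $1,886.14 × 0.005 = $9.43
PFL insurance: $1,886.14 × 0.0025 = $4.72
Social Security (OASDI): $1,886.14 × 0.06 = $113.17
Medicare: $1,886.14 × 0.01 = $18.86
Life insurance premium: $53.15
Total deductions = $9.43 + $4.72 + $113.17 + $18.86 + $53.15 = $199.33
Net pay = $1,886.14 − $199.33 = $1,686.81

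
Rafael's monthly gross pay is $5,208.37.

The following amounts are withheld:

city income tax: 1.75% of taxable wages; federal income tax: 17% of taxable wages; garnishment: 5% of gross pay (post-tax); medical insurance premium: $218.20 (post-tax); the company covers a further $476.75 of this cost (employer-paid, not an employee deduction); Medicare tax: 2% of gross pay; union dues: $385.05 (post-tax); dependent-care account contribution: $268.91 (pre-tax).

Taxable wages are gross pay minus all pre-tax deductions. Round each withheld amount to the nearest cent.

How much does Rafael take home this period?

Dependent-care account contribution: $268.91
Taxable wages = $5,208.37 − $268.91 = $4,939.46
Federal income tax: $4,939.46 × 0.17 = $839.71
City income tax: $4,939.46 × 0.0175 = $86.44
Medicare tax: $5,208.37 × 0.02 = $104.17
Garnishment: $5,208.37 × 0.05 = $260.42
Union dues: $385.05
Medical insurance premium: $218.20
(Employer's $476.75 toward medical insurance premium is not withheld from the employee.)
Total deductions = $268.91 + $839.71 + $86.44 + $104.17 + $260.42 + $385.05 + $218.20 = $2,162.90
Net pay = $5,208.37 − $2,162.90 = $3,045.47

$3,045.47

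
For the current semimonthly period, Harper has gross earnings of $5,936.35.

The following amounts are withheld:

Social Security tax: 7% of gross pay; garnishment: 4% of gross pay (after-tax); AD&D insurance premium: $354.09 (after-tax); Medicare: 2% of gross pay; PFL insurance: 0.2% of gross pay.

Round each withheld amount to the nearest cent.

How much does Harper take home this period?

PFL insurance: $5,936.35 × 0.002 = $11.87
Social Security tax: $5,936.35 × 0.07 = $415.54
Medicare: $5,936.35 × 0.02 = $118.73
AD&D insurance premium: $354.09
Garnishment: $5,936.35 × 0.04 = $237.45
Total deductions = $11.87 + $415.54 + $118.73 + $354.09 + $237.45 = $1,137.68
Net pay = $5,936.35 − $1,137.68 = $4,798.67

$4,798.67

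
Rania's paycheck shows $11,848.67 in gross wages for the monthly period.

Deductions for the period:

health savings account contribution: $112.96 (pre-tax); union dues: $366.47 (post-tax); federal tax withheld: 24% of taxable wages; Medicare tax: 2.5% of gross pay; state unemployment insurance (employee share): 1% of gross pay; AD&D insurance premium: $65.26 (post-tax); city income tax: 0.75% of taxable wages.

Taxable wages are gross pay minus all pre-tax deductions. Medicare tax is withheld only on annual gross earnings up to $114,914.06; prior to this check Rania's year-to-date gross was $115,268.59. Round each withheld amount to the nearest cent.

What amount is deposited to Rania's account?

$8,280.90

Health savings account contribution: $112.96
Taxable wages = $11,848.67 − $112.96 = $11,735.71
City income tax: $11,735.71 × 0.0075 = $88.02
Federal tax withheld: $11,735.71 × 0.24 = $2,816.57
State unemployment insurance (employee share): $11,848.67 × 0.01 = $118.49
Medicare tax: annual cap $114,914.06 already reached (YTD $115,268.59), so $0.00
Union dues: $366.47
AD&D insurance premium: $65.26
Total deductions = $112.96 + $88.02 + $2,816.57 + $118.49 + $0.00 + $366.47 + $65.26 = $3,567.77
Net pay = $11,848.67 − $3,567.77 = $8,280.90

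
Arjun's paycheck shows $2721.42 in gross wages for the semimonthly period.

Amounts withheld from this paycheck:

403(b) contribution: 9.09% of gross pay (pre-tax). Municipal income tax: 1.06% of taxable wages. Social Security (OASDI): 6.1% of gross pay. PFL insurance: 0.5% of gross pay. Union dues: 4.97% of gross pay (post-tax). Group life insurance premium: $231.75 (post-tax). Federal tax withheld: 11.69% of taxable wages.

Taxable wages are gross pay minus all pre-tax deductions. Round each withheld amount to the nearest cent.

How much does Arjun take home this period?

$1611.98

403(b) contribution: $2721.42 × 0.0909 = $247.38
Taxable wages = $2721.42 − $247.38 = $2474.04
Municipal income tax: $2474.04 × 0.0106 = $26.22
Federal tax withheld: $2474.04 × 0.1169 = $289.22
Social Security (OASDI): $2721.42 × 0.061 = $166.01
PFL insurance: $2721.42 × 0.005 = $13.61
Union dues: $2721.42 × 0.0497 = $135.25
Group life insurance premium: $231.75
Total deductions = $247.38 + $26.22 + $289.22 + $166.01 + $13.61 + $135.25 + $231.75 = $1109.44
Net pay = $2721.42 − $1109.44 = $1611.98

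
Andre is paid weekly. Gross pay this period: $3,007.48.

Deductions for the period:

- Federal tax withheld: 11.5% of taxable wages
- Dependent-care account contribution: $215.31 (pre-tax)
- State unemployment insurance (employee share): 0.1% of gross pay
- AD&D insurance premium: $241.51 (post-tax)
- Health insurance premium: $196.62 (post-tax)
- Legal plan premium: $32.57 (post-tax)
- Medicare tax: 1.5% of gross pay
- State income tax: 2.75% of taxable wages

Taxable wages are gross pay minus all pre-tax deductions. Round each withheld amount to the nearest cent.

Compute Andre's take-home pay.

$1,875.47

Dependent-care account contribution: $215.31
Taxable wages = $3,007.48 − $215.31 = $2,792.17
Federal tax withheld: $2,792.17 × 0.115 = $321.10
State income tax: $2,792.17 × 0.0275 = $76.78
Medicare tax: $3,007.48 × 0.015 = $45.11
State unemployment insurance (employee share): $3,007.48 × 0.001 = $3.01
Health insurance premium: $196.62
AD&D insurance premium: $241.51
Legal plan premium: $32.57
Total deductions = $215.31 + $321.10 + $76.78 + $45.11 + $3.01 + $196.62 + $241.51 + $32.57 = $1,132.01
Net pay = $3,007.48 − $1,132.01 = $1,875.47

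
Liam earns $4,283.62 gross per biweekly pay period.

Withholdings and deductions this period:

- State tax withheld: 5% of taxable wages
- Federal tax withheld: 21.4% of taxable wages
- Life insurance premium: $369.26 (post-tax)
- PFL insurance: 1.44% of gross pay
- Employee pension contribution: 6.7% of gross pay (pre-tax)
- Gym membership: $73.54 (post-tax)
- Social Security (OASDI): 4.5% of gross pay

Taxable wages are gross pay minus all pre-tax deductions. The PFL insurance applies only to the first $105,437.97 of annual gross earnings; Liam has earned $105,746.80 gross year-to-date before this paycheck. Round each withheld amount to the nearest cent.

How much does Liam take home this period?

Employee pension contribution: $4,283.62 × 0.067 = $287.00
Taxable wages = $4,283.62 − $287.00 = $3,996.62
Federal tax withheld: $3,996.62 × 0.214 = $855.28
State tax withheld: $3,996.62 × 0.05 = $199.83
Social Security (OASDI): $4,283.62 × 0.045 = $192.76
PFL insurance: annual cap $105,437.97 already reached (YTD $105,746.80), so $0.00
Gym membership: $73.54
Life insurance premium: $369.26
Total deductions = $287.00 + $855.28 + $199.83 + $192.76 + $0.00 + $73.54 + $369.26 = $1,977.67
Net pay = $4,283.62 − $1,977.67 = $2,305.95

$2,305.95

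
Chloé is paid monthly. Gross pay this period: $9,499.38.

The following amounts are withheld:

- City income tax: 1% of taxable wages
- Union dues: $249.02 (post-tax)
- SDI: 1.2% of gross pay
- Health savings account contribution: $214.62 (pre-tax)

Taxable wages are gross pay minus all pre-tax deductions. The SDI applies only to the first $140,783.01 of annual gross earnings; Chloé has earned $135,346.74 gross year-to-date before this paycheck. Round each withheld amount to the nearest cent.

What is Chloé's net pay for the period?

$8,877.65

Health savings account contribution: $214.62
Taxable wages = $9,499.38 − $214.62 = $9,284.76
City income tax: $9,284.76 × 0.01 = $92.85
SDI: only $140,783.01 − $135,346.74 = $5,436.27 of this check is subject → $5,436.27 × 0.012 = $65.24
Union dues: $249.02
Total deductions = $214.62 + $92.85 + $65.24 + $249.02 = $621.73
Net pay = $9,499.38 − $621.73 = $8,877.65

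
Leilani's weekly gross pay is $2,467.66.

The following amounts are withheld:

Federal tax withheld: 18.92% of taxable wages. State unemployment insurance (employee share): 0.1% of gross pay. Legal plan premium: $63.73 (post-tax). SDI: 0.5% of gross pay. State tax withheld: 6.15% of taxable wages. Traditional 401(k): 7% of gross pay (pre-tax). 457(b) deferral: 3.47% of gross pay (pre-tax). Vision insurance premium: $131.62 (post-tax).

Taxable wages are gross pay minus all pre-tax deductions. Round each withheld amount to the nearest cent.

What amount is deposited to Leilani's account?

Traditional 401(k): $2,467.66 × 0.07 = $172.74
457(b) deferral: $2,467.66 × 0.0347 = $85.63
Pre-tax total = $172.74 + $85.63 = $258.37
Taxable wages = $2,467.66 − $258.37 = $2,209.29
Federal tax withheld: $2,209.29 × 0.1892 = $418.00
State tax withheld: $2,209.29 × 0.0615 = $135.87
State unemployment insurance (employee share): $2,467.66 × 0.001 = $2.47
SDI: $2,467.66 × 0.005 = $12.34
Vision insurance premium: $131.62
Legal plan premium: $63.73
Total deductions = $172.74 + $85.63 + $418.00 + $135.87 + $2.47 + $12.34 + $131.62 + $63.73 = $1,022.40
Net pay = $2,467.66 − $1,022.40 = $1,445.26

$1,445.26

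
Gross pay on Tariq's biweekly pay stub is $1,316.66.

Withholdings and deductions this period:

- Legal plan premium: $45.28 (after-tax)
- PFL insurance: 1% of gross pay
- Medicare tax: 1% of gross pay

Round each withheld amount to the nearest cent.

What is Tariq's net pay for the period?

$1,245.04

Medicare tax: $1,316.66 × 0.01 = $13.17
PFL insurance: $1,316.66 × 0.01 = $13.17
Legal plan premium: $45.28
Total deductions = $13.17 + $13.17 + $45.28 = $71.62
Net pay = $1,316.66 − $71.62 = $1,245.04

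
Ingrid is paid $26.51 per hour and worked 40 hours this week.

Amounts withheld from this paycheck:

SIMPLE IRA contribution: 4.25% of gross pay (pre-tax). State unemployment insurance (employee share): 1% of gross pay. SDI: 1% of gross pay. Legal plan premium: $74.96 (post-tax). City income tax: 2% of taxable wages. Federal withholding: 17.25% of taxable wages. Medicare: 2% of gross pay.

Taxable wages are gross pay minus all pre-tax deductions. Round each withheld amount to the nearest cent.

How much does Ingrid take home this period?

Gross pay: 40 × $26.51 = $1,060.40
SIMPLE IRA contribution: $1,060.40 × 0.0425 = $45.07
Taxable wages = $1,060.40 − $45.07 = $1,015.33
Federal withholding: $1,015.33 × 0.1725 = $175.14
City income tax: $1,015.33 × 0.02 = $20.31
State unemployment insurance (employee share): $1,060.40 × 0.01 = $10.60
Medicare: $1,060.40 × 0.02 = $21.21
SDI: $1,060.40 × 0.01 = $10.60
Legal plan premium: $74.96
Total deductions = $45.07 + $175.14 + $20.31 + $10.60 + $21.21 + $10.60 + $74.96 = $357.89
Net pay = $1,060.40 − $357.89 = $702.51

$702.51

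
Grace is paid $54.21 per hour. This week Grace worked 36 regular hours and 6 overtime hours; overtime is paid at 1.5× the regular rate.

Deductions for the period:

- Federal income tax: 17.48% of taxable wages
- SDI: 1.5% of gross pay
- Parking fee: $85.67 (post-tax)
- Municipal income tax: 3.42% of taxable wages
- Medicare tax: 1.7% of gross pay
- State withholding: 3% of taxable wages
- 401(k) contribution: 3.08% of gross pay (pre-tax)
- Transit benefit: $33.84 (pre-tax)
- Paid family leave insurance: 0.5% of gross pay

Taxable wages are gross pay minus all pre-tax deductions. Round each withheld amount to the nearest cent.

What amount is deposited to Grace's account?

$1597.56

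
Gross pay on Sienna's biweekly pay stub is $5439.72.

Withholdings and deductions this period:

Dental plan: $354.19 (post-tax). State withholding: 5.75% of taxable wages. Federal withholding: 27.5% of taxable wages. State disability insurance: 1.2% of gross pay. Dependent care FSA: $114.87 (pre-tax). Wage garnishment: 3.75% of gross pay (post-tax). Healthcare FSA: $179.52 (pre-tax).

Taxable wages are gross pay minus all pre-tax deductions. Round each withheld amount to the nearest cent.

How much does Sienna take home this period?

$2811.04

Dependent care FSA: $114.87
Healthcare FSA: $179.52
Pre-tax total = $114.87 + $179.52 = $294.39
Taxable wages = $5439.72 − $294.39 = $5145.33
Federal withholding: $5145.33 × 0.275 = $1414.97
State withholding: $5145.33 × 0.0575 = $295.86
State disability insurance: $5439.72 × 0.012 = $65.28
Wage garnishment: $5439.72 × 0.0375 = $203.99
Dental plan: $354.19
Total deductions = $114.87 + $179.52 + $1414.97 + $295.86 + $65.28 + $203.99 + $354.19 = $2628.68
Net pay = $5439.72 − $2628.68 = $2811.04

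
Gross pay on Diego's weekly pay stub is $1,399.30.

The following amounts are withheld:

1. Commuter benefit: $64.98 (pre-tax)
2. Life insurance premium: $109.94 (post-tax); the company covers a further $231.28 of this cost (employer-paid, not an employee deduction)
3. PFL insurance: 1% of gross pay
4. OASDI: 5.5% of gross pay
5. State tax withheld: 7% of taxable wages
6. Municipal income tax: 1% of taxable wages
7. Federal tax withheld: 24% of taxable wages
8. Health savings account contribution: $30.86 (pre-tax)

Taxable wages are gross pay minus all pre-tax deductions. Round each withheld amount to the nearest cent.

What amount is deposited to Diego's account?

$685.47

Health savings account contribution: $30.86
Commuter benefit: $64.98
Pre-tax total = $30.86 + $64.98 = $95.84
Taxable wages = $1,399.30 − $95.84 = $1,303.46
Municipal income tax: $1,303.46 × 0.01 = $13.03
Federal tax withheld: $1,303.46 × 0.24 = $312.83
State tax withheld: $1,303.46 × 0.07 = $91.24
OASDI: $1,399.30 × 0.055 = $76.96
PFL insurance: $1,399.30 × 0.01 = $13.99
Life insurance premium: $109.94
(Employer's $231.28 toward life insurance premium is not withheld from the employee.)
Total deductions = $30.86 + $64.98 + $13.03 + $312.83 + $91.24 + $76.96 + $13.99 + $109.94 = $713.83
Net pay = $1,399.30 − $713.83 = $685.47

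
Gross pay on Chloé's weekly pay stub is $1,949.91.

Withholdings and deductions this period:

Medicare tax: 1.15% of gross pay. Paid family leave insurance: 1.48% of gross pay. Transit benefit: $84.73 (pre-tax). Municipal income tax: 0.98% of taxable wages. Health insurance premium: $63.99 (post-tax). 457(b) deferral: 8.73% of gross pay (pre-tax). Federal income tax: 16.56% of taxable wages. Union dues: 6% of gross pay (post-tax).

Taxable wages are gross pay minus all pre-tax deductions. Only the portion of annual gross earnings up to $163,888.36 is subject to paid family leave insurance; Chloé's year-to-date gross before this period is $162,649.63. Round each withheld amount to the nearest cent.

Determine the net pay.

$1,175.93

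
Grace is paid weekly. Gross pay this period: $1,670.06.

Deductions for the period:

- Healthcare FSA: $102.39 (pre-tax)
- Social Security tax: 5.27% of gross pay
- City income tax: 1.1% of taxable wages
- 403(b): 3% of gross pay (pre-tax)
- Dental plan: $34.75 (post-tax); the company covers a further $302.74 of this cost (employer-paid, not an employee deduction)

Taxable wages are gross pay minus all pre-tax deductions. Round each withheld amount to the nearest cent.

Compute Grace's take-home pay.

$1,378.12

Healthcare FSA: $102.39
403(b): $1,670.06 × 0.03 = $50.10
Pre-tax total = $102.39 + $50.10 = $152.49
Taxable wages = $1,670.06 − $152.49 = $1,517.57
City income tax: $1,517.57 × 0.011 = $16.69
Social Security tax: $1,670.06 × 0.0527 = $88.01
Dental plan: $34.75
(Employer's $302.74 toward dental plan is not withheld from the employee.)
Total deductions = $102.39 + $50.10 + $16.69 + $88.01 + $34.75 = $291.94
Net pay = $1,670.06 − $291.94 = $1,378.12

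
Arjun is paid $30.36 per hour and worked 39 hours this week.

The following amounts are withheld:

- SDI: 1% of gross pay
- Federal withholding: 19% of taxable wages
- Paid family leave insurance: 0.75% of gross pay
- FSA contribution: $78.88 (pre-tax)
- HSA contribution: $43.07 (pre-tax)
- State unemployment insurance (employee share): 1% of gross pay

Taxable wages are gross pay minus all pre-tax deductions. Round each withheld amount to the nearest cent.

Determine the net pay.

$827.73

Gross pay: 39 × $30.36 = $1,184.04
FSA contribution: $78.88
HSA contribution: $43.07
Pre-tax total = $78.88 + $43.07 = $121.95
Taxable wages = $1,184.04 − $121.95 = $1,062.09
Federal withholding: $1,062.09 × 0.19 = $201.80
SDI: $1,184.04 × 0.01 = $11.84
State unemployment insurance (employee share): $1,184.04 × 0.01 = $11.84
Paid family leave insurance: $1,184.04 × 0.0075 = $8.88
Total deductions = $78.88 + $43.07 + $201.80 + $11.84 + $11.84 + $8.88 = $356.31
Net pay = $1,184.04 − $356.31 = $827.73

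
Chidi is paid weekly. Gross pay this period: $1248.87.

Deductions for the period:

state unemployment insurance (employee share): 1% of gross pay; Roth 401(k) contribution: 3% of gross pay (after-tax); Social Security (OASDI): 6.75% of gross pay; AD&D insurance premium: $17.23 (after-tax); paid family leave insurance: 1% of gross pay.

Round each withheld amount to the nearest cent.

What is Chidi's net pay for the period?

State unemployment insurance (employee share): $1248.87 × 0.01 = $12.49
Social Security (OASDI): $1248.87 × 0.0675 = $84.30
Paid family leave insurance: $1248.87 × 0.01 = $12.49
Roth 401(k) contribution: $1248.87 × 0.03 = $37.47
AD&D insurance premium: $17.23
Total deductions = $12.49 + $84.30 + $12.49 + $37.47 + $17.23 = $163.98
Net pay = $1248.87 − $163.98 = $1084.89

$1084.89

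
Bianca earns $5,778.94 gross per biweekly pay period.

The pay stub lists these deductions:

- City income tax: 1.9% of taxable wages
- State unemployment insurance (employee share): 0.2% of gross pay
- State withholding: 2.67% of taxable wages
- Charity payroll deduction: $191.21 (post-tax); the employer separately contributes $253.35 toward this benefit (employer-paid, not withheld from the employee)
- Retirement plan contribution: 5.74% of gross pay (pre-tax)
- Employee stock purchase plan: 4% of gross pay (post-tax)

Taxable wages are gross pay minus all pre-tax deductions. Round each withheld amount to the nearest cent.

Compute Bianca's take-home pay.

Retirement plan contribution: $5,778.94 × 0.0574 = $331.71
Taxable wages = $5,778.94 − $331.71 = $5,447.23
City income tax: $5,447.23 × 0.019 = $103.50
State withholding: $5,447.23 × 0.0267 = $145.44
State unemployment insurance (employee share): $5,778.94 × 0.002 = $11.56
Charity payroll deduction: $191.21
Employee stock purchase plan: $5,778.94 × 0.04 = $231.16
(Employer's $253.35 toward charity payroll deduction is not withheld from the employee.)
Total deductions = $331.71 + $103.50 + $145.44 + $11.56 + $191.21 + $231.16 = $1,014.58
Net pay = $5,778.94 − $1,014.58 = $4,764.36

$4,764.36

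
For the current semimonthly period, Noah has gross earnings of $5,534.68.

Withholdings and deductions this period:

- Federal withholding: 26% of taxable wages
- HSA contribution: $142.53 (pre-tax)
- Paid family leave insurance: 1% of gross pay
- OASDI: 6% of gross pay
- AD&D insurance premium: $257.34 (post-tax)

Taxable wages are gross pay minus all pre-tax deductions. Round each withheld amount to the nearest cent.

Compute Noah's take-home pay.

$3,345.42

HSA contribution: $142.53
Taxable wages = $5,534.68 − $142.53 = $5,392.15
Federal withholding: $5,392.15 × 0.26 = $1,401.96
Paid family leave insurance: $5,534.68 × 0.01 = $55.35
OASDI: $5,534.68 × 0.06 = $332.08
AD&D insurance premium: $257.34
Total deductions = $142.53 + $1,401.96 + $55.35 + $332.08 + $257.34 = $2,189.26
Net pay = $5,534.68 − $2,189.26 = $3,345.42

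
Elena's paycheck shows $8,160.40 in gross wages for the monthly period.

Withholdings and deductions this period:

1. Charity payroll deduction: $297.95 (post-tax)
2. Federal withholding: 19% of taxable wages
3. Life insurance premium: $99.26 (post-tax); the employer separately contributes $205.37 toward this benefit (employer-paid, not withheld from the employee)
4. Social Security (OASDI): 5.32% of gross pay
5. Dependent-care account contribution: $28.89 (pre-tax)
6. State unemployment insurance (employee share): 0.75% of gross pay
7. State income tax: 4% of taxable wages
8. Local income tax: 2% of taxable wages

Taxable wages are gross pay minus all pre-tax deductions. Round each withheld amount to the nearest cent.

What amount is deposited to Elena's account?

$5,206.09

Dependent-care account contribution: $28.89
Taxable wages = $8,160.40 − $28.89 = $8,131.51
State income tax: $8,131.51 × 0.04 = $325.26
Local income tax: $8,131.51 × 0.02 = $162.63
Federal withholding: $8,131.51 × 0.19 = $1,544.99
Social Security (OASDI): $8,160.40 × 0.0532 = $434.13
State unemployment insurance (employee share): $8,160.40 × 0.0075 = $61.20
Life insurance premium: $99.26
Charity payroll deduction: $297.95
(Employer's $205.37 toward life insurance premium is not withheld from the employee.)
Total deductions = $28.89 + $325.26 + $162.63 + $1,544.99 + $434.13 + $61.20 + $99.26 + $297.95 = $2,954.31
Net pay = $8,160.40 − $2,954.31 = $5,206.09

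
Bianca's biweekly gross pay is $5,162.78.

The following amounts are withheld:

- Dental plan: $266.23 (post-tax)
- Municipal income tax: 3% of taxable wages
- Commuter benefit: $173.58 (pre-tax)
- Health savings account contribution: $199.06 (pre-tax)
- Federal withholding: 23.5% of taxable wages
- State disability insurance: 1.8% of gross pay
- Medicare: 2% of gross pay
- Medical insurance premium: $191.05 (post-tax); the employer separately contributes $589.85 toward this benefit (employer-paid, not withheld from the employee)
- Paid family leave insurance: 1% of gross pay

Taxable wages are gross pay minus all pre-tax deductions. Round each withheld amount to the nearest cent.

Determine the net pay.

$2,815.66

Commuter benefit: $173.58
Health savings account contribution: $199.06
Pre-tax total = $173.58 + $199.06 = $372.64
Taxable wages = $5,162.78 − $372.64 = $4,790.14
Municipal income tax: $4,790.14 × 0.03 = $143.70
Federal withholding: $4,790.14 × 0.235 = $1,125.68
Medicare: $5,162.78 × 0.02 = $103.26
Paid family leave insurance: $5,162.78 × 0.01 = $51.63
State disability insurance: $5,162.78 × 0.018 = $92.93
Dental plan: $266.23
Medical insurance premium: $191.05
(Employer's $589.85 toward medical insurance premium is not withheld from the employee.)
Total deductions = $173.58 + $199.06 + $143.70 + $1,125.68 + $103.26 + $51.63 + $92.93 + $266.23 + $191.05 = $2,347.12
Net pay = $5,162.78 − $2,347.12 = $2,815.66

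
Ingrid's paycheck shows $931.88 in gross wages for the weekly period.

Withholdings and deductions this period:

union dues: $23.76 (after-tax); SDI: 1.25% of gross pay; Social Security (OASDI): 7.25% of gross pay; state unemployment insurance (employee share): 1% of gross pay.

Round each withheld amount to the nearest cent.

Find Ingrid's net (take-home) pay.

$819.59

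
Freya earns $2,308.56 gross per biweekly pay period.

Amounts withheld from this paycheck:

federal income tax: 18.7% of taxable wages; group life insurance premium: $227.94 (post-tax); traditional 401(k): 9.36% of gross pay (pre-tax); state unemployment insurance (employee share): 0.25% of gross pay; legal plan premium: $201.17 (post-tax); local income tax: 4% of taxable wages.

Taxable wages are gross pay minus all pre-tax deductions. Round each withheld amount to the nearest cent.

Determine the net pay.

$1,182.61

Traditional 401(k): $2,308.56 × 0.0936 = $216.08
Taxable wages = $2,308.56 − $216.08 = $2,092.48
Local income tax: $2,092.48 × 0.04 = $83.70
Federal income tax: $2,092.48 × 0.187 = $391.29
State unemployment insurance (employee share): $2,308.56 × 0.0025 = $5.77
Legal plan premium: $201.17
Group life insurance premium: $227.94
Total deductions = $216.08 + $83.70 + $391.29 + $5.77 + $201.17 + $227.94 = $1,125.95
Net pay = $2,308.56 − $1,125.95 = $1,182.61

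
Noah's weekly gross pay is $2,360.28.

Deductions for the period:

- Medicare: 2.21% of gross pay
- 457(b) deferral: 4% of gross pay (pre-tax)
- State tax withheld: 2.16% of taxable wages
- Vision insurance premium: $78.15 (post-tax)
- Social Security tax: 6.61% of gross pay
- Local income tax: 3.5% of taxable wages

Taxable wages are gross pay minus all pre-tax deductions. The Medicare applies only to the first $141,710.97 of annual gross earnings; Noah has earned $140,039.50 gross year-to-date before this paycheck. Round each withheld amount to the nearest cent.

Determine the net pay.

$1,866.52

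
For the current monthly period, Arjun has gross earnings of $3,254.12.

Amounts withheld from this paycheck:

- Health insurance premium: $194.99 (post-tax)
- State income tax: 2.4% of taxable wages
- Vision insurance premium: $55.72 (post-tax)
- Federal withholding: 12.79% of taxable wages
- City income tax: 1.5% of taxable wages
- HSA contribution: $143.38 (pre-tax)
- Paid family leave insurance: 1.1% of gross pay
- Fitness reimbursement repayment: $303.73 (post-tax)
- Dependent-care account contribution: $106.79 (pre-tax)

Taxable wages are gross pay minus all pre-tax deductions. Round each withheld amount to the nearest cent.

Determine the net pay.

HSA contribution: $143.38
Dependent-care account contribution: $106.79
Pre-tax total = $143.38 + $106.79 = $250.17
Taxable wages = $3,254.12 − $250.17 = $3,003.95
Federal withholding: $3,003.95 × 0.1279 = $384.21
State income tax: $3,003.95 × 0.024 = $72.09
City income tax: $3,003.95 × 0.015 = $45.06
Paid family leave insurance: $3,254.12 × 0.011 = $35.80
Fitness reimbursement repayment: $303.73
Health insurance premium: $194.99
Vision insurance premium: $55.72
Total deductions = $143.38 + $106.79 + $384.21 + $72.09 + $45.06 + $35.80 + $303.73 + $194.99 + $55.72 = $1,341.77
Net pay = $3,254.12 − $1,341.77 = $1,912.35

$1,912.35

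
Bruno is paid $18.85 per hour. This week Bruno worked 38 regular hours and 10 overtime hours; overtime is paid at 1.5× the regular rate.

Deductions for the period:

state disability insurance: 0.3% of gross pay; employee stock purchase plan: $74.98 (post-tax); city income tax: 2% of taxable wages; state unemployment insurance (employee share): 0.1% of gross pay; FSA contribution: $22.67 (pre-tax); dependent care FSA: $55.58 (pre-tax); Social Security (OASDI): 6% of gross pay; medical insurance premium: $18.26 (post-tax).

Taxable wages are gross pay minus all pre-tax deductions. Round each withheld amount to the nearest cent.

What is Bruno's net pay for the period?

Regular pay: 38 × $18.85 = $716.30
Overtime pay: 10 × $18.85 × 1.5 = $282.75
Gross pay = $716.30 + $282.75 = $999.05
FSA contribution: $22.67
Dependent care FSA: $55.58
Pre-tax total = $22.67 + $55.58 = $78.25
Taxable wages = $999.05 − $78.25 = $920.80
City income tax: $920.80 × 0.02 = $18.42
State disability insurance: $999.05 × 0.003 = $3.00
State unemployment insurance (employee share): $999.05 × 0.001 = $1.00
Social Security (OASDI): $999.05 × 0.06 = $59.94
Employee stock purchase plan: $74.98
Medical insurance premium: $18.26
Total deductions = $22.67 + $55.58 + $18.42 + $3.00 + $1.00 + $59.94 + $74.98 + $18.26 = $253.85
Net pay = $999.05 − $253.85 = $745.20

$745.20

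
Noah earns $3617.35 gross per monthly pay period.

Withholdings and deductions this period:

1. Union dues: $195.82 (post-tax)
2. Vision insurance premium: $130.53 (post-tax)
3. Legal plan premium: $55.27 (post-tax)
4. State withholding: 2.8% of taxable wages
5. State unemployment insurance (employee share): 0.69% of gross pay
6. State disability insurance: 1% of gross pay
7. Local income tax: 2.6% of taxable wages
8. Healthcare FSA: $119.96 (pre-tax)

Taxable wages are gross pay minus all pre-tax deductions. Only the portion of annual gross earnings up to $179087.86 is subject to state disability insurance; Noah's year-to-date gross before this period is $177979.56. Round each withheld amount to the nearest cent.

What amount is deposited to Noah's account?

Healthcare FSA: $119.96
Taxable wages = $3617.35 − $119.96 = $3497.39
Local income tax: $3497.39 × 0.026 = $90.93
State withholding: $3497.39 × 0.028 = $97.93
State unemployment insurance (employee share): $3617.35 × 0.0069 = $24.96
State disability insurance: only $179087.86 − $177979.56 = $1108.30 of this check is subject → $1108.30 × 0.01 = $11.08
Legal plan premium: $55.27
Vision insurance premium: $130.53
Union dues: $195.82
Total deductions = $119.96 + $90.93 + $97.93 + $24.96 + $11.08 + $55.27 + $130.53 + $195.82 = $726.48
Net pay = $3617.35 − $726.48 = $2890.87

$2890.87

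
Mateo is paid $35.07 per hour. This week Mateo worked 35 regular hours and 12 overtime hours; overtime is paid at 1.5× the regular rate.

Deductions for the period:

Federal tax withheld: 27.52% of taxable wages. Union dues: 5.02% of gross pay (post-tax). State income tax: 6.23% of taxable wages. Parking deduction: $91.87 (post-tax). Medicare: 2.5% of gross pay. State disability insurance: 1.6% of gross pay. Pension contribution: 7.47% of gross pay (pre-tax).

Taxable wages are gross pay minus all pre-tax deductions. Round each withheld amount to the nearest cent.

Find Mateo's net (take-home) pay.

$878.01

Regular pay: 35 × $35.07 = $1227.45
Overtime pay: 12 × $35.07 × 1.5 = $631.26
Gross pay = $1227.45 + $631.26 = $1858.71
Pension contribution: $1858.71 × 0.0747 = $138.85
Taxable wages = $1858.71 − $138.85 = $1719.86
Federal tax withheld: $1719.86 × 0.2752 = $473.31
State income tax: $1719.86 × 0.0623 = $107.15
Medicare: $1858.71 × 0.025 = $46.47
State disability insurance: $1858.71 × 0.016 = $29.74
Parking deduction: $91.87
Union dues: $1858.71 × 0.0502 = $93.31
Total deductions = $138.85 + $473.31 + $107.15 + $46.47 + $29.74 + $91.87 + $93.31 = $980.70
Net pay = $1858.71 − $980.70 = $878.01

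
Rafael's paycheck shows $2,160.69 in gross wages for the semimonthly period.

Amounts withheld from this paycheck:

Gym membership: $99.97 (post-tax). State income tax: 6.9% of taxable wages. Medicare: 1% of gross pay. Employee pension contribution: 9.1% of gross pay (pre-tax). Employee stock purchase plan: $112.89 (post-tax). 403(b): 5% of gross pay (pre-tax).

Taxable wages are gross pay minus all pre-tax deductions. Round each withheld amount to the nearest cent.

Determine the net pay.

Employee pension contribution: $2,160.69 × 0.091 = $196.62
403(b): $2,160.69 × 0.05 = $108.03
Pre-tax total = $196.62 + $108.03 = $304.65
Taxable wages = $2,160.69 − $304.65 = $1,856.04
State income tax: $1,856.04 × 0.069 = $128.07
Medicare: $2,160.69 × 0.01 = $21.61
Gym membership: $99.97
Employee stock purchase plan: $112.89
Total deductions = $196.62 + $108.03 + $128.07 + $21.61 + $99.97 + $112.89 = $667.19
Net pay = $2,160.69 − $667.19 = $1,493.50

$1,493.50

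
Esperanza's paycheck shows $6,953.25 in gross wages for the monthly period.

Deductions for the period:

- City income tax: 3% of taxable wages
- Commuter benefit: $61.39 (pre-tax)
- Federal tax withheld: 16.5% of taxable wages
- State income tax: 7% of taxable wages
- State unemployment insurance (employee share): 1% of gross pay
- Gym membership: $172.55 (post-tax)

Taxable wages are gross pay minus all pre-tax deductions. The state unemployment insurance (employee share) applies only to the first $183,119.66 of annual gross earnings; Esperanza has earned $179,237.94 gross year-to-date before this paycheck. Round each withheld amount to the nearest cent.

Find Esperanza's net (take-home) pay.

Commuter benefit: $61.39
Taxable wages = $6,953.25 − $61.39 = $6,891.86
City income tax: $6,891.86 × 0.03 = $206.76
Federal tax withheld: $6,891.86 × 0.165 = $1,137.16
State income tax: $6,891.86 × 0.07 = $482.43
State unemployment insurance (employee share): only $183,119.66 − $179,237.94 = $3,881.72 of this check is subject → $3,881.72 × 0.01 = $38.82
Gym membership: $172.55
Total deductions = $61.39 + $206.76 + $1,137.16 + $482.43 + $38.82 + $172.55 = $2,099.11
Net pay = $6,953.25 − $2,099.11 = $4,854.14

$4,854.14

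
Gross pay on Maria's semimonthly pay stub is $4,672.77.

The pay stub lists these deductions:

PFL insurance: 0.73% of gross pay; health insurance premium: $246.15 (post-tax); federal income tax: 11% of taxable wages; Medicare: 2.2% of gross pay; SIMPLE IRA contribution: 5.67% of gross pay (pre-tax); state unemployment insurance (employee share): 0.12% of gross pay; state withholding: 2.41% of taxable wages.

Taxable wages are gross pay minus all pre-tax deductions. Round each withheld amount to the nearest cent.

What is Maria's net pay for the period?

$3,428.06

SIMPLE IRA contribution: $4,672.77 × 0.0567 = $264.95
Taxable wages = $4,672.77 − $264.95 = $4,407.82
State withholding: $4,407.82 × 0.0241 = $106.23
Federal income tax: $4,407.82 × 0.11 = $484.86
Medicare: $4,672.77 × 0.022 = $102.80
State unemployment insurance (employee share): $4,672.77 × 0.0012 = $5.61
PFL insurance: $4,672.77 × 0.0073 = $34.11
Health insurance premium: $246.15
Total deductions = $264.95 + $106.23 + $484.86 + $102.80 + $5.61 + $34.11 + $246.15 = $1,244.71
Net pay = $4,672.77 − $1,244.71 = $3,428.06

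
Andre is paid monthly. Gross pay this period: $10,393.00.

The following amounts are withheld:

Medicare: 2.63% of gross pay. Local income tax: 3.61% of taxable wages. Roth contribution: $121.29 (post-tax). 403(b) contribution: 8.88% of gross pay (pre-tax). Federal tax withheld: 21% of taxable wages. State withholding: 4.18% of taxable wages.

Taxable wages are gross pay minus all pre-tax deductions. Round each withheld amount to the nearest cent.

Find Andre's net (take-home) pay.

403(b) contribution: $10,393.00 × 0.0888 = $922.90
Taxable wages = $10,393.00 − $922.90 = $9,470.10
State withholding: $9,470.10 × 0.0418 = $395.85
Federal tax withheld: $9,470.10 × 0.21 = $1,988.72
Local income tax: $9,470.10 × 0.0361 = $341.87
Medicare: $10,393.00 × 0.0263 = $273.34
Roth contribution: $121.29
Total deductions = $922.90 + $395.85 + $1,988.72 + $341.87 + $273.34 + $121.29 = $4,043.97
Net pay = $10,393.00 − $4,043.97 = $6,349.03

$6,349.03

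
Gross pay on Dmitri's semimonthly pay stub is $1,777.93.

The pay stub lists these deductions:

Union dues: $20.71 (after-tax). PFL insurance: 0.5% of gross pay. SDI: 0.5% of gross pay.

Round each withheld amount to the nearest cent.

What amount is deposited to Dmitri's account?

SDI: $1,777.93 × 0.005 = $8.89
PFL insurance: $1,777.93 × 0.005 = $8.89
Union dues: $20.71
Total deductions = $8.89 + $8.89 + $20.71 = $38.49
Net pay = $1,777.93 − $38.49 = $1,739.44

$1,739.44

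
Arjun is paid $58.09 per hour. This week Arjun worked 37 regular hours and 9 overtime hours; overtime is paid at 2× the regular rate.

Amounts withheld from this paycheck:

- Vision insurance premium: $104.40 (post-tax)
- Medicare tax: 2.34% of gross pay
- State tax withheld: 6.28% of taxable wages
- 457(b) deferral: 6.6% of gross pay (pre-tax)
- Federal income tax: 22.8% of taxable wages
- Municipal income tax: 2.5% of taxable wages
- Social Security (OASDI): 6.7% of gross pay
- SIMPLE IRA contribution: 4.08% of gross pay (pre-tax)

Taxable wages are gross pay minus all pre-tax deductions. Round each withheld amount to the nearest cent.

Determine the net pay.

Regular pay: 37 × $58.09 = $2,149.33
Overtime pay: 9 × $58.09 × 2 = $1,045.62
Gross pay = $2,149.33 + $1,045.62 = $3,194.95
SIMPLE IRA contribution: $3,194.95 × 0.0408 = $130.35
457(b) deferral: $3,194.95 × 0.066 = $210.87
Pre-tax total = $130.35 + $210.87 = $341.22
Taxable wages = $3,194.95 − $341.22 = $2,853.73
Municipal income tax: $2,853.73 × 0.025 = $71.34
State tax withheld: $2,853.73 × 0.0628 = $179.21
Federal income tax: $2,853.73 × 0.228 = $650.65
Social Security (OASDI): $3,194.95 × 0.067 = $214.06
Medicare tax: $3,194.95 × 0.0234 = $74.76
Vision insurance premium: $104.40
Total deductions = $130.35 + $210.87 + $71.34 + $179.21 + $650.65 + $214.06 + $74.76 + $104.40 = $1,635.64
Net pay = $3,194.95 − $1,635.64 = $1,559.31

$1,559.31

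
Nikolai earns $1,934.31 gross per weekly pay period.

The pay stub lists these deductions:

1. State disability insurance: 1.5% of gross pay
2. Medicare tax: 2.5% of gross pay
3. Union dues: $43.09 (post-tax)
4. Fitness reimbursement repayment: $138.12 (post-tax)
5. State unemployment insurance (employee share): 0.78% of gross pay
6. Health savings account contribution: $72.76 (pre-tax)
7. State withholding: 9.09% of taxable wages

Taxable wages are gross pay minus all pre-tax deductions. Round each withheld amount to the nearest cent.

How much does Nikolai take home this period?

Health savings account contribution: $72.76
Taxable wages = $1,934.31 − $72.76 = $1,861.55
State withholding: $1,861.55 × 0.0909 = $169.21
State unemployment insurance (employee share): $1,934.31 × 0.0078 = $15.09
State disability insurance: $1,934.31 × 0.015 = $29.01
Medicare tax: $1,934.31 × 0.025 = $48.36
Union dues: $43.09
Fitness reimbursement repayment: $138.12
Total deductions = $72.76 + $169.21 + $15.09 + $29.01 + $48.36 + $43.09 + $138.12 = $515.64
Net pay = $1,934.31 − $515.64 = $1,418.67

$1,418.67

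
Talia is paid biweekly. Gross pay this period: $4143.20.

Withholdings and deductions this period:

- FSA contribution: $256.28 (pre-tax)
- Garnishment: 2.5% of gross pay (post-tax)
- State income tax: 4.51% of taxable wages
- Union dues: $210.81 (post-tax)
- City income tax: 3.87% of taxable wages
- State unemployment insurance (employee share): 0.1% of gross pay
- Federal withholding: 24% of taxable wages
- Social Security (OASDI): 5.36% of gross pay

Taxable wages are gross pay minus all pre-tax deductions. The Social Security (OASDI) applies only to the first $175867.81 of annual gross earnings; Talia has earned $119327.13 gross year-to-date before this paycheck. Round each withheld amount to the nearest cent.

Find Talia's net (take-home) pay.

FSA contribution: $256.28
Taxable wages = $4143.20 − $256.28 = $3886.92
State income tax: $3886.92 × 0.0451 = $175.30
City income tax: $3886.92 × 0.0387 = $150.42
Federal withholding: $3886.92 × 0.24 = $932.86
Social Security (OASDI): cap not yet reached, full $4143.20 is subject → $4143.20 × 0.0536 = $222.08
State unemployment insurance (employee share): $4143.20 × 0.001 = $4.14
Garnishment: $4143.20 × 0.025 = $103.58
Union dues: $210.81
Total deductions = $256.28 + $175.30 + $150.42 + $932.86 + $222.08 + $4.14 + $103.58 + $210.81 = $2055.47
Net pay = $4143.20 − $2055.47 = $2087.73

$2087.73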